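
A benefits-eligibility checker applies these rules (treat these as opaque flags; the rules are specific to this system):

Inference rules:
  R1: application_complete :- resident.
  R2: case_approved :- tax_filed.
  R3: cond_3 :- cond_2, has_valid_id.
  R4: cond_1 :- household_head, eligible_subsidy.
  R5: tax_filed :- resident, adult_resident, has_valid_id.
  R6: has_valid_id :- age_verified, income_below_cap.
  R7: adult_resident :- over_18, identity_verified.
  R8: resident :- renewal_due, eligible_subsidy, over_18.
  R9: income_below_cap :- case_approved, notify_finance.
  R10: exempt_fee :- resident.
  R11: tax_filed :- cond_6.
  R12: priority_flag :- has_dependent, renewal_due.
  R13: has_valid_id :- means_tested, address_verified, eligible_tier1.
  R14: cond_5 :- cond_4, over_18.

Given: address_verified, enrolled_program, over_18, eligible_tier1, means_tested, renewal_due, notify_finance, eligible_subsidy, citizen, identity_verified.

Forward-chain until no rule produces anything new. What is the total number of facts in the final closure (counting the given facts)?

Round 1: R7 [adult_resident :- over_18, identity_verified.]; R8 [resident :- renewal_due, eligible_subsidy, over_18.]; R13 [has_valid_id :- means_tested, address_verified, eligible_tier1.]. New: adult_resident, resident, has_valid_id.
Round 2: R1 [application_complete :- resident.]; R5 [tax_filed :- resident, adult_resident, has_valid_id.]; R10 [exempt_fee :- resident.]. New: application_complete, tax_filed, exempt_fee.
Round 3: R2 [case_approved :- tax_filed.]. New: case_approved.
Round 4: R9 [income_below_cap :- case_approved, notify_finance.]. New: income_below_cap.
Closure: {address_verified, adult_resident, application_complete, case_approved, citizen, eligible_subsidy, eligible_tier1, enrolled_program, exempt_fee, has_valid_id, identity_verified, income_below_cap, means_tested, notify_finance, over_18, renewal_due, resident, tax_filed} — 18 facts.

18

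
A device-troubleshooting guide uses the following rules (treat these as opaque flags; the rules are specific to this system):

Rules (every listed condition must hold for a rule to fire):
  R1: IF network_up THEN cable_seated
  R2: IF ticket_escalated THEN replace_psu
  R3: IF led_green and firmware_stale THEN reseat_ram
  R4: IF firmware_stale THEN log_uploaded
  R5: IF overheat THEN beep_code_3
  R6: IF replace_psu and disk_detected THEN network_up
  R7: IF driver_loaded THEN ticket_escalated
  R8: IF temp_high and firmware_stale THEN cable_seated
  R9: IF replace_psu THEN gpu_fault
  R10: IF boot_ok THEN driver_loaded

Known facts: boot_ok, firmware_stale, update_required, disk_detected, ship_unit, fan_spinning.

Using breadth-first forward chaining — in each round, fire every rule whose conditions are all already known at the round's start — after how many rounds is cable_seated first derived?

[1] R4 [IF firmware_stale THEN log_uploaded]; R10 [IF boot_ok THEN driver_loaded]. ⇒ new: log_uploaded, driver_loaded.
[2] R7 [IF driver_loaded THEN ticket_escalated]. ⇒ new: ticket_escalated.
[3] R2 [IF ticket_escalated THEN replace_psu]. ⇒ new: replace_psu.
[4] R6 [IF replace_psu and disk_detected THEN network_up]; R9 [IF replace_psu THEN gpu_fault]. ⇒ new: network_up, gpu_fault.
[5] R1 [IF network_up THEN cable_seated]. ⇒ new: cable_seated.
cable_seated first appears in round 5.

5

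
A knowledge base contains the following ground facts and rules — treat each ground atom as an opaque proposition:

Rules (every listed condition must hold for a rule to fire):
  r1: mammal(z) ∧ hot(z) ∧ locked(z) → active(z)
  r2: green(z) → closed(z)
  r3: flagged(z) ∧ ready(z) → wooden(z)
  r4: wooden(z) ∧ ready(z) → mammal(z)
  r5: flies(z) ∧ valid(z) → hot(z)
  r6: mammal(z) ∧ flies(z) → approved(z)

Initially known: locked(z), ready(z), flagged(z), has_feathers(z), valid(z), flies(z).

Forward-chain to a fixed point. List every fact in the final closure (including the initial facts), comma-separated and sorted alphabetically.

[1] r3 [flagged(z) ∧ ready(z) → wooden(z)]; r5 [flies(z) ∧ valid(z) → hot(z)]. ⇒ new: wooden(z), hot(z).
[2] r4 [wooden(z) ∧ ready(z) → mammal(z)]. ⇒ new: mammal(z).
[3] r1 [mammal(z) ∧ hot(z) ∧ locked(z) → active(z)]; r6 [mammal(z) ∧ flies(z) → approved(z)]. ⇒ new: active(z), approved(z).

active(z), approved(z), flagged(z), flies(z), has_feathers(z), hot(z), locked(z), mammal(z), ready(z), valid(z), wooden(z)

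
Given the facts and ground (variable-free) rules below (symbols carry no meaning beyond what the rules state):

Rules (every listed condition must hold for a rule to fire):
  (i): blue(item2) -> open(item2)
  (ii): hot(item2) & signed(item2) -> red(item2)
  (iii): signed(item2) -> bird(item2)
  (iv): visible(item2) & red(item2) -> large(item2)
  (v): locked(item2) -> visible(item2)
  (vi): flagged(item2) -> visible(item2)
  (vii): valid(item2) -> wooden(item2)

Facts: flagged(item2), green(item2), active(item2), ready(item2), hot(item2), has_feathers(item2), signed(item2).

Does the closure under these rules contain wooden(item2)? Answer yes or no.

Round 1 fires (ii), (iii), (vi), giving red(item2), bird(item2), visible(item2).
Round 2 fires (iv), giving large(item2).
Fixed point reached. wooden(item2) is concluded only by (vii); (vii) needs valid(item2) (never derived).

no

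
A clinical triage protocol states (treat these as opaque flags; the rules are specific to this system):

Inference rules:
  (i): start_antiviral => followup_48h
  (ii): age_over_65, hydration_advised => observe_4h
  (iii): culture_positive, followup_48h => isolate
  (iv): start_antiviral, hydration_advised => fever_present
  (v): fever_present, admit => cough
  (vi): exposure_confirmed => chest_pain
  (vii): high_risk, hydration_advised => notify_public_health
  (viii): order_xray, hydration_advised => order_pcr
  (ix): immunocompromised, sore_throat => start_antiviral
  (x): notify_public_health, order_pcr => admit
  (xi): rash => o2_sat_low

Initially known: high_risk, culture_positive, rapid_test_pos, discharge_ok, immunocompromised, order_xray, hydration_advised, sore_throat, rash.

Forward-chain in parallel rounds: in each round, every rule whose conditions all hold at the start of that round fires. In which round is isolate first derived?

Round 1 — (vii), (viii), (ix), (xi), derive notify_public_health, order_pcr, start_antiviral, o2_sat_low.
Round 2 — (i), (iv), (x), derive followup_48h, fever_present, admit.
Round 3 — (iii), (v), derive isolate, cough.
isolate first appears in round 3.

3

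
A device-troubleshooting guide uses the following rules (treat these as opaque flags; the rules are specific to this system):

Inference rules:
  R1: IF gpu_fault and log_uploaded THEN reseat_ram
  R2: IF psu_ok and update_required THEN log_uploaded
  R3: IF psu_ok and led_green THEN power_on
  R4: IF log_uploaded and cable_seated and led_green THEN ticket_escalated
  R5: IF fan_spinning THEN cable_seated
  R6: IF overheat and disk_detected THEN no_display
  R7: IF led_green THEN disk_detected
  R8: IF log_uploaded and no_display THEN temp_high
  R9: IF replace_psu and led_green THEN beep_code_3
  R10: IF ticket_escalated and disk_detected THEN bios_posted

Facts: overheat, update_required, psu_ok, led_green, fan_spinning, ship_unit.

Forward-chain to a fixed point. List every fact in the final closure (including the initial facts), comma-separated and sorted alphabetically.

bios_posted, cable_seated, disk_detected, fan_spinning, led_green, log_uploaded, no_display, overheat, power_on, psu_ok, ship_unit, temp_high, ticket_escalated, update_required

Round 1 — R2, R3, R5, R7, derive log_uploaded, power_on, cable_seated, disk_detected.
Round 2 — R4, R6, derive ticket_escalated, no_display.
Round 3 — R8, R10, derive temp_high, bios_posted.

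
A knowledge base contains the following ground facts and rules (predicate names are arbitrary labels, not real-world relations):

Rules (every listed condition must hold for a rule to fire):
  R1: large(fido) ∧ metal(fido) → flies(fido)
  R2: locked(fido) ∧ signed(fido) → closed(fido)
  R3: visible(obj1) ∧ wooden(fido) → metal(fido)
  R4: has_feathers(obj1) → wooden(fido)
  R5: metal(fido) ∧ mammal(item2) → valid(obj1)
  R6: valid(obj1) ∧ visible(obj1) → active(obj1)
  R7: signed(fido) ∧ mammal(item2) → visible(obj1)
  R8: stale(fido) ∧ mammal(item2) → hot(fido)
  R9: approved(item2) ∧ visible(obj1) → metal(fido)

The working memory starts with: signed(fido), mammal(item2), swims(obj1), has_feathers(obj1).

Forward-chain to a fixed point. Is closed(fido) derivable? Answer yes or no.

no

Round 1 fires R4, R7, giving wooden(fido), visible(obj1).
Round 2 fires R3, giving metal(fido).
Round 3 fires R5, giving valid(obj1).
Round 4 fires R6, giving active(obj1).
Fixed point reached. closed(fido) is concluded only by R2; R2 needs locked(fido) (never derived).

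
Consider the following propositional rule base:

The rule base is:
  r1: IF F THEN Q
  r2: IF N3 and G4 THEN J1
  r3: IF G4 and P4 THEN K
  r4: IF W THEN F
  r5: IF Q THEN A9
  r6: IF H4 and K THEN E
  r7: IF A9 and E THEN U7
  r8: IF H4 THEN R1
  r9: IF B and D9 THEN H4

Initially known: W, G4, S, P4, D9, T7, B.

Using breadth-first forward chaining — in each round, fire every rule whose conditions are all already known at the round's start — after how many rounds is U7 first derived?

Round 1 fires r3, r4, r9, giving K, F, H4.
Round 2 fires r1, r6, r8, giving Q, E, R1.
Round 3 fires r5, giving A9.
Round 4 fires r7, giving U7.
U7 first appears in round 4.

4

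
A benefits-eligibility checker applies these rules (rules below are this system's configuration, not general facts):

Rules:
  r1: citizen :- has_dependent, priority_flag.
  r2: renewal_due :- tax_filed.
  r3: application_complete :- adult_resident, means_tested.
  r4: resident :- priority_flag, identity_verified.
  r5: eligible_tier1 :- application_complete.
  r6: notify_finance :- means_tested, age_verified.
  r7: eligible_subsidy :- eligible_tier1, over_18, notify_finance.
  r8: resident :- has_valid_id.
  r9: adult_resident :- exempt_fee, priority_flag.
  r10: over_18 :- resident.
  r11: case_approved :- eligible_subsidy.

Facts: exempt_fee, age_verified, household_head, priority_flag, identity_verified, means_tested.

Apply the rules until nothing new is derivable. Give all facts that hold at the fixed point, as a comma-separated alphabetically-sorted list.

adult_resident, age_verified, application_complete, case_approved, eligible_subsidy, eligible_tier1, exempt_fee, household_head, identity_verified, means_tested, notify_finance, over_18, priority_flag, resident

Round 1 fires r4, r6, r9, giving resident, notify_finance, adult_resident.
Round 2 fires r3, r10, giving application_complete, over_18.
Round 3 fires r5, giving eligible_tier1.
Round 4 fires r7, giving eligible_subsidy.
Round 5 fires r11, giving case_approved.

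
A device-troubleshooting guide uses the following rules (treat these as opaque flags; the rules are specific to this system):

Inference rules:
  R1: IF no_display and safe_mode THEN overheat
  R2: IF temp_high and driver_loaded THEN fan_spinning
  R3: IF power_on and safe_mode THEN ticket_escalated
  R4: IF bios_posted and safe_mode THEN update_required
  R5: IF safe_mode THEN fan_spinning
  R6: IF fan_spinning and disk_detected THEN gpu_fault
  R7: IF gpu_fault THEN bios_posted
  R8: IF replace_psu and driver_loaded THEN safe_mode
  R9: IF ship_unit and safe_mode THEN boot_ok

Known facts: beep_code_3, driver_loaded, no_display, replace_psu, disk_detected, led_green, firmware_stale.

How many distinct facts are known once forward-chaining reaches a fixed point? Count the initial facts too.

13

Round 1: R8 [IF replace_psu and driver_loaded THEN safe_mode]. New: safe_mode.
Round 2: R1 [IF no_display and safe_mode THEN overheat]; R5 [IF safe_mode THEN fan_spinning]. New: overheat, fan_spinning.
Round 3: R6 [IF fan_spinning and disk_detected THEN gpu_fault]. New: gpu_fault.
Round 4: R7 [IF gpu_fault THEN bios_posted]. New: bios_posted.
Round 5: R4 [IF bios_posted and safe_mode THEN update_required]. New: update_required.
Closure: {beep_code_3, bios_posted, disk_detected, driver_loaded, fan_spinning, firmware_stale, gpu_fault, led_green, no_display, overheat, replace_psu, safe_mode, update_required} — 13 facts.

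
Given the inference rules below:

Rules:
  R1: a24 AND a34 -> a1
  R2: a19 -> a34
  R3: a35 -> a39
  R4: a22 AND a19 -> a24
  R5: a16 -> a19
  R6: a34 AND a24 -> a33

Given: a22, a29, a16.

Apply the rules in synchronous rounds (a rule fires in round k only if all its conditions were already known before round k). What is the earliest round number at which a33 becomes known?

3

Round 1: R5 [a16 -> a19]. New: a19.
Round 2: R2 [a19 -> a34]; R4 [a22 AND a19 -> a24]. New: a34, a24.
Round 3: R1 [a24 AND a34 -> a1]; R6 [a34 AND a24 -> a33]. New: a1, a33.
a33 first appears in round 3.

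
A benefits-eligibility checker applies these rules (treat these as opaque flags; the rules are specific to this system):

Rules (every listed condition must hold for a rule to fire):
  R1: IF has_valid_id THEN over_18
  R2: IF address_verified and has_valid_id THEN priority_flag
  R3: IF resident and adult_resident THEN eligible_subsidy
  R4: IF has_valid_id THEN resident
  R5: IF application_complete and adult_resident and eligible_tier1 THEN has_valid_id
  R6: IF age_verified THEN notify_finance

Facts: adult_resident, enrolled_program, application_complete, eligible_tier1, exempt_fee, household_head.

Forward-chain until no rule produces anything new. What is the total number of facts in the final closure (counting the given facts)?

10

Round 1 — R5, derive has_valid_id.
Round 2 — R1, R4, derive over_18, resident.
Round 3 — R3, derive eligible_subsidy.
Closure: {adult_resident, application_complete, eligible_subsidy, eligible_tier1, enrolled_program, exempt_fee, has_valid_id, household_head, over_18, resident} — 10 facts.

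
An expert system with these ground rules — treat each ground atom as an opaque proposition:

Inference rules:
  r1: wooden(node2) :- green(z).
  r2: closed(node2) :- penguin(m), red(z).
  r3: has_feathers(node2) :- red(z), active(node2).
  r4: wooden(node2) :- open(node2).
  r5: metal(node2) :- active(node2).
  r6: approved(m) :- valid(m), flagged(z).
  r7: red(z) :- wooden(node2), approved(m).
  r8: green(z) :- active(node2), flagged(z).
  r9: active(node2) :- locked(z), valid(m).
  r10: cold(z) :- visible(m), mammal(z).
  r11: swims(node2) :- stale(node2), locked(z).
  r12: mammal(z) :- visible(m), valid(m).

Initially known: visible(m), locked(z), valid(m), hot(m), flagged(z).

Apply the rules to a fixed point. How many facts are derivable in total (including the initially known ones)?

14

Round 1 fires r6, r9, r12, giving approved(m), active(node2), mammal(z).
Round 2 fires r5, r8, r10, giving metal(node2), green(z), cold(z).
Round 3 fires r1, giving wooden(node2).
Round 4 fires r7, giving red(z).
Round 5 fires r3, giving has_feathers(node2).
Closure: {active(node2), approved(m), cold(z), flagged(z), green(z), has_feathers(node2), hot(m), locked(z), mammal(z), metal(node2), red(z), valid(m), visible(m), wooden(node2)} — 14 facts.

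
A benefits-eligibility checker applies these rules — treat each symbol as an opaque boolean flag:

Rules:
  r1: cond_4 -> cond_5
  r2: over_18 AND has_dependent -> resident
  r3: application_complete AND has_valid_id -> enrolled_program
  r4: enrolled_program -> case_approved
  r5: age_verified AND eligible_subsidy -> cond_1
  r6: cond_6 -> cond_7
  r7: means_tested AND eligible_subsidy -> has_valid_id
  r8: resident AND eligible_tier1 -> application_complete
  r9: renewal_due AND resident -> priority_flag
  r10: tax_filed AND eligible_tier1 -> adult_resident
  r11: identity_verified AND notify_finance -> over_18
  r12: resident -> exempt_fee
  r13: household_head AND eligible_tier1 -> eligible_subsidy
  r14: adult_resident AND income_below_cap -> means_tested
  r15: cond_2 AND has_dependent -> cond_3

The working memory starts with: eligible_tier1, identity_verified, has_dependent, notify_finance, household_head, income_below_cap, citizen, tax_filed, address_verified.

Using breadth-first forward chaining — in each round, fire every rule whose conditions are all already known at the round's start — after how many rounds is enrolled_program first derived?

Round 1 — r10, r11, r13, derive adult_resident, over_18, eligible_subsidy.
Round 2 — r2, r14, derive resident, means_tested.
Round 3 — r7, r8, r12, derive has_valid_id, application_complete, exempt_fee.
Round 4 — r3, derive enrolled_program.
enrolled_program first appears in round 4.

4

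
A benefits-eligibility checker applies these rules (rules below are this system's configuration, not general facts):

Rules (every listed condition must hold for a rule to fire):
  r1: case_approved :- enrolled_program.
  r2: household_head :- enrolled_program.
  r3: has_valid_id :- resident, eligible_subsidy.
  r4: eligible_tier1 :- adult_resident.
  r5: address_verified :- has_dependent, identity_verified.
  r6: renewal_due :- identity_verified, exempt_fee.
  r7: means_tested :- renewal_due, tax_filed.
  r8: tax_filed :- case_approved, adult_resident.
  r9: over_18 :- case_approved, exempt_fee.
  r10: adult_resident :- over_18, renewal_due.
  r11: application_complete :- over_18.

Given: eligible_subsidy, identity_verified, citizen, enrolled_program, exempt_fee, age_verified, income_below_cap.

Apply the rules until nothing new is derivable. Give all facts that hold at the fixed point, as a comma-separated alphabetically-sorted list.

adult_resident, age_verified, application_complete, case_approved, citizen, eligible_subsidy, eligible_tier1, enrolled_program, exempt_fee, household_head, identity_verified, income_below_cap, means_tested, over_18, renewal_due, tax_filed

Round 1: r1 [case_approved :- enrolled_program.]; r2 [household_head :- enrolled_program.]; r6 [renewal_due :- identity_verified, exempt_fee.]. Adds case_approved, household_head, renewal_due.
Round 2: r9 [over_18 :- case_approved, exempt_fee.]. Adds over_18.
Round 3: r10 [adult_resident :- over_18, renewal_due.]; r11 [application_complete :- over_18.]. Adds adult_resident, application_complete.
Round 4: r4 [eligible_tier1 :- adult_resident.]; r8 [tax_filed :- case_approved, adult_resident.]. Adds eligible_tier1, tax_filed.
Round 5: r7 [means_tested :- renewal_due, tax_filed.]. Adds means_tested.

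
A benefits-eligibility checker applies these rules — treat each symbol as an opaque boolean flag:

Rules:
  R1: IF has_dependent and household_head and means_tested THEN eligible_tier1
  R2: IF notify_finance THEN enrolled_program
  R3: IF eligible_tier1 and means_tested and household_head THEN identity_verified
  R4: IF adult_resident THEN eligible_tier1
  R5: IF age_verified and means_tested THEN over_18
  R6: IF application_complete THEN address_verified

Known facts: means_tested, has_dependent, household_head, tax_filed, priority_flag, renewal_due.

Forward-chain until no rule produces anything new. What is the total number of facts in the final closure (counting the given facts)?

8

Round 1: R1 [IF has_dependent and household_head and means_tested THEN eligible_tier1]. Adds eligible_tier1.
Round 2: R3 [IF eligible_tier1 and means_tested and household_head THEN identity_verified]. Adds identity_verified.
Closure: {eligible_tier1, has_dependent, household_head, identity_verified, means_tested, priority_flag, renewal_due, tax_filed} — 8 facts.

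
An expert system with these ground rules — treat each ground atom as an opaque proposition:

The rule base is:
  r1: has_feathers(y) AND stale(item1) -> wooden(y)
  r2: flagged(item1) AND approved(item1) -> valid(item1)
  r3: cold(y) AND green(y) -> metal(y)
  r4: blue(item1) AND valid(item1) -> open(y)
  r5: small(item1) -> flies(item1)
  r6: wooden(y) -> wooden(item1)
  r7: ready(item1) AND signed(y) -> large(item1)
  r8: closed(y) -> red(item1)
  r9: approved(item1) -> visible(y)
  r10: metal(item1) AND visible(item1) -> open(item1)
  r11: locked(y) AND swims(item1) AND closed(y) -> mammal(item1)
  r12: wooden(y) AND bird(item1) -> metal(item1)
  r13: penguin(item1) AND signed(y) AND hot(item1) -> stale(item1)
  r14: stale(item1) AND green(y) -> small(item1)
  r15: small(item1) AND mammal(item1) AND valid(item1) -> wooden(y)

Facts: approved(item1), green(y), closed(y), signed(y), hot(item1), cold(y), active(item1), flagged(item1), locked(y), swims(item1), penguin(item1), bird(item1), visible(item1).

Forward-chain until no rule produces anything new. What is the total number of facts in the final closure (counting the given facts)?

[1] r2 [flagged(item1) AND approved(item1) -> valid(item1)]; r3 [cold(y) AND green(y) -> metal(y)]; r8 [closed(y) -> red(item1)]; r9 [approved(item1) -> visible(y)]; r11 [locked(y) AND swims(item1) AND closed(y) -> mammal(item1)]; r13 [penguin(item1) AND signed(y) AND hot(item1) -> stale(item1)]. ⇒ new: valid(item1), metal(y), red(item1), visible(y), mammal(item1), stale(item1).
[2] r14 [stale(item1) AND green(y) -> small(item1)]. ⇒ new: small(item1).
[3] r5 [small(item1) -> flies(item1)]; r15 [small(item1) AND mammal(item1) AND valid(item1) -> wooden(y)]. ⇒ new: flies(item1), wooden(y).
[4] r6 [wooden(y) -> wooden(item1)]; r12 [wooden(y) AND bird(item1) -> metal(item1)]. ⇒ new: wooden(item1), metal(item1).
[5] r10 [metal(item1) AND visible(item1) -> open(item1)]. ⇒ new: open(item1).
Closure: {active(item1), approved(item1), bird(item1), closed(y), cold(y), flagged(item1), flies(item1), green(y), hot(item1), locked(y), mammal(item1), metal(item1), metal(y), open(item1), penguin(item1), red(item1), signed(y), small(item1), stale(item1), swims(item1), valid(item1), visible(item1), visible(y), wooden(item1), wooden(y)} — 25 facts.

25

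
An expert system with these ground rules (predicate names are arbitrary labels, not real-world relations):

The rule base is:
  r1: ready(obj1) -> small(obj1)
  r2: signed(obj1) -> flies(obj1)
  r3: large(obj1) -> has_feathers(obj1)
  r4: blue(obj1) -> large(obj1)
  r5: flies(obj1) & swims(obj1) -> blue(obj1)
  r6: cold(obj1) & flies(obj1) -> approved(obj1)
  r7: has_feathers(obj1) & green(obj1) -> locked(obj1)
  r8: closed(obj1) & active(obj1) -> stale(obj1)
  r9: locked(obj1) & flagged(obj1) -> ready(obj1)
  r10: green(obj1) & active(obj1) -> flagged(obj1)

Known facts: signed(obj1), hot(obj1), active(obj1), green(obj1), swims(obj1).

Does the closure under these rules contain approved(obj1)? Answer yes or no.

no

[1] r2 [signed(obj1) -> flies(obj1)]; r10 [green(obj1) & active(obj1) -> flagged(obj1)]. ⇒ new: flies(obj1), flagged(obj1).
[2] r5 [flies(obj1) & swims(obj1) -> blue(obj1)]. ⇒ new: blue(obj1).
[3] r4 [blue(obj1) -> large(obj1)]. ⇒ new: large(obj1).
[4] r3 [large(obj1) -> has_feathers(obj1)]. ⇒ new: has_feathers(obj1).
[5] r7 [has_feathers(obj1) & green(obj1) -> locked(obj1)]. ⇒ new: locked(obj1).
[6] r9 [locked(obj1) & flagged(obj1) -> ready(obj1)]. ⇒ new: ready(obj1).
[7] r1 [ready(obj1) -> small(obj1)]. ⇒ new: small(obj1).
Fixed point reached. approved(obj1) is concluded only by r6; r6 needs cold(obj1) (never derived).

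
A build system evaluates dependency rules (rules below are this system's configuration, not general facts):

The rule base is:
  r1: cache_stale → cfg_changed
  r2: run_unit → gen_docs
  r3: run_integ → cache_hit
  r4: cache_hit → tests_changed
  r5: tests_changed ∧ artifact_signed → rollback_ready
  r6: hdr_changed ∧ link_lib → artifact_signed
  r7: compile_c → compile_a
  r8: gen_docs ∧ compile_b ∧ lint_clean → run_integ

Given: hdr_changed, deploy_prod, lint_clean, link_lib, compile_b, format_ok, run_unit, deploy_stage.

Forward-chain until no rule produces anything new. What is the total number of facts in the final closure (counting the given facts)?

14

Round 1 fires r2, r6, giving gen_docs, artifact_signed.
Round 2 fires r8, giving run_integ.
Round 3 fires r3, giving cache_hit.
Round 4 fires r4, giving tests_changed.
Round 5 fires r5, giving rollback_ready.
Closure: {artifact_signed, cache_hit, compile_b, deploy_prod, deploy_stage, format_ok, gen_docs, hdr_changed, link_lib, lint_clean, rollback_ready, run_integ, run_unit, tests_changed} — 14 facts.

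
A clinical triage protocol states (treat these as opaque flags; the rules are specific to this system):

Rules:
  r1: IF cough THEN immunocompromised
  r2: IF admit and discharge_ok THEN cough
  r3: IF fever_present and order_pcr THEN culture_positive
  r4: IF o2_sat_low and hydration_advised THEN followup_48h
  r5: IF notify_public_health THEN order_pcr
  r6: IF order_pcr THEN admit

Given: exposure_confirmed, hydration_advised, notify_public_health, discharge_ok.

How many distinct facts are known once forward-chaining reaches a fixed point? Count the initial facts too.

8

Round 1: r5 [IF notify_public_health THEN order_pcr]. New: order_pcr.
Round 2: r6 [IF order_pcr THEN admit]. New: admit.
Round 3: r2 [IF admit and discharge_ok THEN cough]. New: cough.
Round 4: r1 [IF cough THEN immunocompromised]. New: immunocompromised.
Closure: {admit, cough, discharge_ok, exposure_confirmed, hydration_advised, immunocompromised, notify_public_health, order_pcr} — 8 facts.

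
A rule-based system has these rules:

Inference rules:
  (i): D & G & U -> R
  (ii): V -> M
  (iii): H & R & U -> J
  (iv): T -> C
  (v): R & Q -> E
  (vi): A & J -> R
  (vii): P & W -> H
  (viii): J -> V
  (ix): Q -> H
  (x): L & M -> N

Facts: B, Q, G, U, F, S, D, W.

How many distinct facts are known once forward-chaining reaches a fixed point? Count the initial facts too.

Round 1 fires (i), (ix), giving R, H.
Round 2 fires (iii), (v), giving J, E.
Round 3 fires (viii), giving V.
Round 4 fires (ii), giving M.
Closure: {B, D, E, F, G, H, J, M, Q, R, S, U, V, W} — 14 facts.

14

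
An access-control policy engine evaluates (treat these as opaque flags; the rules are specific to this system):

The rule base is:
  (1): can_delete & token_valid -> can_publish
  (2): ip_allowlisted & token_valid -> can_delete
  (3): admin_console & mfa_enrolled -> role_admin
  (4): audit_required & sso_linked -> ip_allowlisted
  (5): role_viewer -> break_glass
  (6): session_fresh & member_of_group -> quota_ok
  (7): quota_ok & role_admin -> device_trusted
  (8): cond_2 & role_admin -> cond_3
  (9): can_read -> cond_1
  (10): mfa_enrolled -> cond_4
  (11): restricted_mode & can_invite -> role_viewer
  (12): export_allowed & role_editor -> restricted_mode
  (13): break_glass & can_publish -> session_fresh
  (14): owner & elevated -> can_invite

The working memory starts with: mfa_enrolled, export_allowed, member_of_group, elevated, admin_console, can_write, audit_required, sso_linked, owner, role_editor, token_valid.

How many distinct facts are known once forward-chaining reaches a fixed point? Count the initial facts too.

23

[1] (3) [admin_console & mfa_enrolled -> role_admin]; (4) [audit_required & sso_linked -> ip_allowlisted]; (10) [mfa_enrolled -> cond_4]; (12) [export_allowed & role_editor -> restricted_mode]; (14) [owner & elevated -> can_invite]. ⇒ new: role_admin, ip_allowlisted, cond_4, restricted_mode, can_invite.
[2] (2) [ip_allowlisted & token_valid -> can_delete]; (11) [restricted_mode & can_invite -> role_viewer]. ⇒ new: can_delete, role_viewer.
[3] (1) [can_delete & token_valid -> can_publish]; (5) [role_viewer -> break_glass]. ⇒ new: can_publish, break_glass.
[4] (13) [break_glass & can_publish -> session_fresh]. ⇒ new: session_fresh.
[5] (6) [session_fresh & member_of_group -> quota_ok]. ⇒ new: quota_ok.
[6] (7) [quota_ok & role_admin -> device_trusted]. ⇒ new: device_trusted.
Closure: {admin_console, audit_required, break_glass, can_delete, can_invite, can_publish, can_write, cond_4, device_trusted, elevated, export_allowed, ip_allowlisted, member_of_group, mfa_enrolled, owner, quota_ok, restricted_mode, role_admin, role_editor, role_viewer, session_fresh, sso_linked, token_valid} — 23 facts.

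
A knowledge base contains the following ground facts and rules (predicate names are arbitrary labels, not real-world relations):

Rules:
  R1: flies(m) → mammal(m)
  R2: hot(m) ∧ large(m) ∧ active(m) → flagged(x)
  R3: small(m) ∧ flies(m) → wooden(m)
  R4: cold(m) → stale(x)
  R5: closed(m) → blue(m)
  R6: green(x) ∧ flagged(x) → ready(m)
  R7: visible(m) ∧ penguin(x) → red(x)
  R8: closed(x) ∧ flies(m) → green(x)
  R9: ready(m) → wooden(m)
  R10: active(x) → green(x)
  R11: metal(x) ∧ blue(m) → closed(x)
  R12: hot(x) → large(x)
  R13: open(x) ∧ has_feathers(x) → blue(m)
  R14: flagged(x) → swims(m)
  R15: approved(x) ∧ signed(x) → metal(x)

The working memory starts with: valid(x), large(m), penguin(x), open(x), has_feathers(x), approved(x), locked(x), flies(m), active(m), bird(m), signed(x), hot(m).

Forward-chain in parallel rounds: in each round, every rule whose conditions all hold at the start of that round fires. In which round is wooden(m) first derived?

5

Round 1: R1 [flies(m) → mammal(m)]; R2 [hot(m) ∧ large(m) ∧ active(m) → flagged(x)]; R13 [open(x) ∧ has_feathers(x) → blue(m)]; R15 [approved(x) ∧ signed(x) → metal(x)]. Adds mammal(m), flagged(x), blue(m), metal(x).
Round 2: R11 [metal(x) ∧ blue(m) → closed(x)]; R14 [flagged(x) → swims(m)]. Adds closed(x), swims(m).
Round 3: R8 [closed(x) ∧ flies(m) → green(x)]. Adds green(x).
Round 4: R6 [green(x) ∧ flagged(x) → ready(m)]. Adds ready(m).
Round 5: R9 [ready(m) → wooden(m)]. Adds wooden(m).
wooden(m) first appears in round 5.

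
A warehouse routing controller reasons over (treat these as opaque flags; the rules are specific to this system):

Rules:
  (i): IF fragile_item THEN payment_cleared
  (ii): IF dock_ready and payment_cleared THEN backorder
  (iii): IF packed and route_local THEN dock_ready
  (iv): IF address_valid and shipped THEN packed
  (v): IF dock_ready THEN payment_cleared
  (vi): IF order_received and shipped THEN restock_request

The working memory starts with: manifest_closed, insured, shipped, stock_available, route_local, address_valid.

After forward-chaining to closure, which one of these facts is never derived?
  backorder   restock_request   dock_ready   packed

Round 1 fires (iv), giving packed.
Round 2 fires (iii), giving dock_ready.
Round 3 fires (v), giving payment_cleared.
Round 4 fires (ii), giving backorder.
Derived: backorder (round 4), dock_ready (round 2), packed (round 1). restock_request never appears in any round.

restock_request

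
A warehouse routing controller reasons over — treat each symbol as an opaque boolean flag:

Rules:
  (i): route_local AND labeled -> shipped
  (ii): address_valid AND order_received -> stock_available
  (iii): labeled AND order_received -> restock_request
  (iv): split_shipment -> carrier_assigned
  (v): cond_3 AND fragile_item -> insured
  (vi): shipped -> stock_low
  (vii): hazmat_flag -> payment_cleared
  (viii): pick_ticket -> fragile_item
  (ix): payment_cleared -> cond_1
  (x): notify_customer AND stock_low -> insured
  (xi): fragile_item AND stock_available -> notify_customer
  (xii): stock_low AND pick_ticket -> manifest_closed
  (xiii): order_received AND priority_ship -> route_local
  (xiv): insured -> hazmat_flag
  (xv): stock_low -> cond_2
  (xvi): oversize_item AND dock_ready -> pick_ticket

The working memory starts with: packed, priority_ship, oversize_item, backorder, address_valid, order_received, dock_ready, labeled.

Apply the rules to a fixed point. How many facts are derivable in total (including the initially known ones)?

[1] (ii) [address_valid AND order_received -> stock_available]; (iii) [labeled AND order_received -> restock_request]; (xiii) [order_received AND priority_ship -> route_local]; (xvi) [oversize_item AND dock_ready -> pick_ticket]. ⇒ new: stock_available, restock_request, route_local, pick_ticket.
[2] (i) [route_local AND labeled -> shipped]; (viii) [pick_ticket -> fragile_item]. ⇒ new: shipped, fragile_item.
[3] (vi) [shipped -> stock_low]; (xi) [fragile_item AND stock_available -> notify_customer]. ⇒ new: stock_low, notify_customer.
[4] (x) [notify_customer AND stock_low -> insured]; (xii) [stock_low AND pick_ticket -> manifest_closed]; (xv) [stock_low -> cond_2]. ⇒ new: insured, manifest_closed, cond_2.
[5] (xiv) [insured -> hazmat_flag]. ⇒ new: hazmat_flag.
[6] (vii) [hazmat_flag -> payment_cleared]. ⇒ new: payment_cleared.
[7] (ix) [payment_cleared -> cond_1]. ⇒ new: cond_1.
Closure: {address_valid, backorder, cond_1, cond_2, dock_ready, fragile_item, hazmat_flag, insured, labeled, manifest_closed, notify_customer, order_received, oversize_item, packed, payment_cleared, pick_ticket, priority_ship, restock_request, route_local, shipped, stock_available, stock_low} — 22 facts.

22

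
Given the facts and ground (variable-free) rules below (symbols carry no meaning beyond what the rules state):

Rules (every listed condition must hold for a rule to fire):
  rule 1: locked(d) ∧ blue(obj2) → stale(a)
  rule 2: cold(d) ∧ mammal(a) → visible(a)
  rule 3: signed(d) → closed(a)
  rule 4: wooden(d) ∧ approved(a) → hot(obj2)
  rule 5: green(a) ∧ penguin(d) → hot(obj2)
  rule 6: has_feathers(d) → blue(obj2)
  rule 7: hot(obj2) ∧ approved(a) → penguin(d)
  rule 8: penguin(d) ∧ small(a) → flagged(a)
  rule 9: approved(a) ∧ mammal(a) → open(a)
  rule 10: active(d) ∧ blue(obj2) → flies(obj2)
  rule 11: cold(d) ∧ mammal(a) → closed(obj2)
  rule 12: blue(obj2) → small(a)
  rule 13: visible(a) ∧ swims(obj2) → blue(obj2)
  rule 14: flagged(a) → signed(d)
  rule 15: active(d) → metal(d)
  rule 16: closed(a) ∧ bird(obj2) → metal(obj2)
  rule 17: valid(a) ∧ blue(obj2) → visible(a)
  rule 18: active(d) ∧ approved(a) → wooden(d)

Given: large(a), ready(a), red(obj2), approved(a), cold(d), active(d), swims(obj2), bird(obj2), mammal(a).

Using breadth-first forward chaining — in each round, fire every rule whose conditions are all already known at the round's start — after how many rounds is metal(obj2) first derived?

[1] rule 2 [cold(d) ∧ mammal(a) → visible(a)]; rule 9 [approved(a) ∧ mammal(a) → open(a)]; rule 11 [cold(d) ∧ mammal(a) → closed(obj2)]; rule 15 [active(d) → metal(d)]; rule 18 [active(d) ∧ approved(a) → wooden(d)]. ⇒ new: visible(a), open(a), closed(obj2), metal(d), wooden(d).
[2] rule 4 [wooden(d) ∧ approved(a) → hot(obj2)]; rule 13 [visible(a) ∧ swims(obj2) → blue(obj2)]. ⇒ new: hot(obj2), blue(obj2).
[3] rule 7 [hot(obj2) ∧ approved(a) → penguin(d)]; rule 10 [active(d) ∧ blue(obj2) → flies(obj2)]; rule 12 [blue(obj2) → small(a)]. ⇒ new: penguin(d), flies(obj2), small(a).
[4] rule 8 [penguin(d) ∧ small(a) → flagged(a)]. ⇒ new: flagged(a).
[5] rule 14 [flagged(a) → signed(d)]. ⇒ new: signed(d).
[6] rule 3 [signed(d) → closed(a)]. ⇒ new: closed(a).
[7] rule 16 [closed(a) ∧ bird(obj2) → metal(obj2)]. ⇒ new: metal(obj2).
metal(obj2) first appears in round 7.

7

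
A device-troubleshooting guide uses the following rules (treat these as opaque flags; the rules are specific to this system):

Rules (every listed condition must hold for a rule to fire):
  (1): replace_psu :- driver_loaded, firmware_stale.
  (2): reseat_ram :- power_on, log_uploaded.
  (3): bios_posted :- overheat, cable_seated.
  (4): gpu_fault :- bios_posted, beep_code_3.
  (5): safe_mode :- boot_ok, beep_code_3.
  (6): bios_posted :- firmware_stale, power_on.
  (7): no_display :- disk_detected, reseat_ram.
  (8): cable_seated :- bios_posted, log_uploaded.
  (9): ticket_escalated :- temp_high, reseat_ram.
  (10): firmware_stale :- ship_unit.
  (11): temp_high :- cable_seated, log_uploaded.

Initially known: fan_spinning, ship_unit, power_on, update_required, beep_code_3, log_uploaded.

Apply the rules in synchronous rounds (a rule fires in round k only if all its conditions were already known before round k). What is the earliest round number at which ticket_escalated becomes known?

5

Round 1: (2) [reseat_ram :- power_on, log_uploaded.]; (10) [firmware_stale :- ship_unit.]. New: reseat_ram, firmware_stale.
Round 2: (6) [bios_posted :- firmware_stale, power_on.]. New: bios_posted.
Round 3: (4) [gpu_fault :- bios_posted, beep_code_3.]; (8) [cable_seated :- bios_posted, log_uploaded.]. New: gpu_fault, cable_seated.
Round 4: (11) [temp_high :- cable_seated, log_uploaded.]. New: temp_high.
Round 5: (9) [ticket_escalated :- temp_high, reseat_ram.]. New: ticket_escalated.
ticket_escalated first appears in round 5.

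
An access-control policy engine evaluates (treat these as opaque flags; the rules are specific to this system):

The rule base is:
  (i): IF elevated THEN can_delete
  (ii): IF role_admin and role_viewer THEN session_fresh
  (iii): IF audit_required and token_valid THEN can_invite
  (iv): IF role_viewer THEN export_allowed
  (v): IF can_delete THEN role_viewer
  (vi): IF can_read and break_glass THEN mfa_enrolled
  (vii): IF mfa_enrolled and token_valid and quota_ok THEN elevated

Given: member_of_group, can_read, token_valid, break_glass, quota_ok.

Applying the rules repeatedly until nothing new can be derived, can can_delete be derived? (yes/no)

Round 1: (vi) [IF can_read and break_glass THEN mfa_enrolled]. New: mfa_enrolled.
Round 2: (vii) [IF mfa_enrolled and token_valid and quota_ok THEN elevated]. New: elevated.
Round 3: (i) [IF elevated THEN can_delete]. New: can_delete.
Round 4: (v) [IF can_delete THEN role_viewer]. New: role_viewer.
Round 5: (iv) [IF role_viewer THEN export_allowed]. New: export_allowed.
can_delete appears in round 3, so it is derivable.

yes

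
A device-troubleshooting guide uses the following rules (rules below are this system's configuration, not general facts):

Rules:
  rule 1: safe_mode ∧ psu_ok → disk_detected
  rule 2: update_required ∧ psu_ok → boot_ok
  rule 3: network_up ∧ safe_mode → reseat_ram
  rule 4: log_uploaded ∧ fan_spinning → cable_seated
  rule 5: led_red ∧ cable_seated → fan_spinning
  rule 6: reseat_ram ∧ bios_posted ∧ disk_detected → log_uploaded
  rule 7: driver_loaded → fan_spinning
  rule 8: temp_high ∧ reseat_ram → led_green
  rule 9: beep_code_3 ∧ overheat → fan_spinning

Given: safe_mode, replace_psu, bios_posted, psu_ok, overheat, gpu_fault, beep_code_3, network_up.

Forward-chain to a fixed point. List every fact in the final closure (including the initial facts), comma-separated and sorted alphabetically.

beep_code_3, bios_posted, cable_seated, disk_detected, fan_spinning, gpu_fault, log_uploaded, network_up, overheat, psu_ok, replace_psu, reseat_ram, safe_mode

Round 1 — rule 1, rule 3, rule 9, derive disk_detected, reseat_ram, fan_spinning.
Round 2 — rule 6, derive log_uploaded.
Round 3 — rule 4, derive cable_seated.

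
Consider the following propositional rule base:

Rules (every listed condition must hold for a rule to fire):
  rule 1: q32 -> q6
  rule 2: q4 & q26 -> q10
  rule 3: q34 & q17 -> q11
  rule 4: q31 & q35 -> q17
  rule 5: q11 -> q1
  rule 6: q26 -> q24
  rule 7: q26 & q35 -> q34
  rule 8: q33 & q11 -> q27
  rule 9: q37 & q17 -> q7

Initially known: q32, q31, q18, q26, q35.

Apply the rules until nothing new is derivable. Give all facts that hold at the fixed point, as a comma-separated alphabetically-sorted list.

q1, q11, q17, q18, q24, q26, q31, q32, q34, q35, q6

Round 1: rule 1 [q32 -> q6]; rule 4 [q31 & q35 -> q17]; rule 6 [q26 -> q24]; rule 7 [q26 & q35 -> q34]. Adds q6, q17, q24, q34.
Round 2: rule 3 [q34 & q17 -> q11]. Adds q11.
Round 3: rule 5 [q11 -> q1]. Adds q1.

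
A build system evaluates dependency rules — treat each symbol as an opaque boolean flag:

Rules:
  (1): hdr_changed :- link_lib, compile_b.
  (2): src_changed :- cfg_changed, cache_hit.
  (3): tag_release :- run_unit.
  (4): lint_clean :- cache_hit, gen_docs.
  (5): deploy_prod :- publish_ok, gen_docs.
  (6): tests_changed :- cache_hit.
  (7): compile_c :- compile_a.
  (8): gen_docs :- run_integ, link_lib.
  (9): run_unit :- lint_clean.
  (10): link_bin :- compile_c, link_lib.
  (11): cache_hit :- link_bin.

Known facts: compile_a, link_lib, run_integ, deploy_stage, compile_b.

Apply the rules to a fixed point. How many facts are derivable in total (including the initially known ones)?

14

[1] (1) [hdr_changed :- link_lib, compile_b.]; (7) [compile_c :- compile_a.]; (8) [gen_docs :- run_integ, link_lib.]. ⇒ new: hdr_changed, compile_c, gen_docs.
[2] (10) [link_bin :- compile_c, link_lib.]. ⇒ new: link_bin.
[3] (11) [cache_hit :- link_bin.]. ⇒ new: cache_hit.
[4] (4) [lint_clean :- cache_hit, gen_docs.]; (6) [tests_changed :- cache_hit.]. ⇒ new: lint_clean, tests_changed.
[5] (9) [run_unit :- lint_clean.]. ⇒ new: run_unit.
[6] (3) [tag_release :- run_unit.]. ⇒ new: tag_release.
Closure: {cache_hit, compile_a, compile_b, compile_c, deploy_stage, gen_docs, hdr_changed, link_bin, link_lib, lint_clean, run_integ, run_unit, tag_release, tests_changed} — 14 facts.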